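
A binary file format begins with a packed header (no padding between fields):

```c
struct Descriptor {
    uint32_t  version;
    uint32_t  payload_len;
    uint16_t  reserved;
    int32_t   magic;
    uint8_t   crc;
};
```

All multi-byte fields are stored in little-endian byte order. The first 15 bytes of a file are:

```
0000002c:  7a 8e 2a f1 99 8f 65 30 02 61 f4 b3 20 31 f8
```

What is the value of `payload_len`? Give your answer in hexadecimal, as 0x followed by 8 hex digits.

`payload_len` follows `version` (4 bytes), so it starts at byte offset 4 and occupies 4 bytes.
Bytes at offsets 4..7: 99 8F 65 30.
Little-endian stores the least-significant byte at the lowest address.
Reassemble most-significant byte first: 30 65 8F 99 → 0x30658F99.

0x30658F99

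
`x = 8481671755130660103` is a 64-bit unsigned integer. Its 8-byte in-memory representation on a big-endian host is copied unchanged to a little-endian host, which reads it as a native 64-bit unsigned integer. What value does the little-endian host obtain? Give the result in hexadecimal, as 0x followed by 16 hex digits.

0x07E5060286F3B475

8481671755130660103 in 64-bit hexadecimal is 0x75B4F3860206E507.
Stored big-endian, the bytes at ascending addresses are 75 B4 F3 86 02 06 E5 07.
Read back as little-endian, the first byte is least significant, giving 0x07E5060286F3B475.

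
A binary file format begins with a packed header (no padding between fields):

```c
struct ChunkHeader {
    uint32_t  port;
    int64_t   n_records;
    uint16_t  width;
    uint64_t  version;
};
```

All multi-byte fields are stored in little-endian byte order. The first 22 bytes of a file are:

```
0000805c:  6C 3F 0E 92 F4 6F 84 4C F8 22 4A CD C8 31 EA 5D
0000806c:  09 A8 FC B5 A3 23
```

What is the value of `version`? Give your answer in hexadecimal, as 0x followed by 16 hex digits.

0x23A3B5FCA8095DEA

`version` follows `port` (4 B), `n_records` (8 B), `width` (2 B), so it starts at offset 4 + 8 + 2 = 14 and occupies 8 bytes.
Bytes at offsets 14..21: EA 5D 09 A8 FC B5 A3 23.
Little-endian stores the least-significant byte at the lowest address.
Reassemble most-significant byte first: 23 A3 B5 FC A8 09 5D EA → 0x23A3B5FCA8095DEA.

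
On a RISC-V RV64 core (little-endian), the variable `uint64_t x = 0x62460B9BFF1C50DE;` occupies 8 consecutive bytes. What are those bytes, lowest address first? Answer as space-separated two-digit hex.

Split into bytes (most-significant first): 62 46 0B 9B FF 1C 50 DE.
In little-endian order the low byte comes first in memory.
So at ascending addresses the bytes are DE 50 1C FF 9B 0B 46 62.

DE 50 1C FF 9B 0B 46 62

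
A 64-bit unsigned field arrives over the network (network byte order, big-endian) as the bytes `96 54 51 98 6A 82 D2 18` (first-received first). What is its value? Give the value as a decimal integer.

Big-endian: lowest address holds the most-significant byte.
The bytes are already most-significant first: 0x965451986A82D218.
0x965451986A82D218 = 10832372718796722712.

10832372718796722712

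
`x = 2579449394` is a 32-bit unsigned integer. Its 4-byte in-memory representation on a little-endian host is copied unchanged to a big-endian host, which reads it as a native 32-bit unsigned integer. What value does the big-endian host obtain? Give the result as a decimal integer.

843497369

2579449394 in 32-bit hexadecimal is 0x99BF4632.
Stored little-endian, the bytes at ascending addresses are 32 46 BF 99.
Read back as big-endian, the last byte is least significant, giving 0x3246BF99.
0x3246BF99 = 843497369.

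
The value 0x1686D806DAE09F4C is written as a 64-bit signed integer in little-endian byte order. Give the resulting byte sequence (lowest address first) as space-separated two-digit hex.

4C 9F E0 DA 06 D8 86 16

Split into bytes (most-significant first): 16 86 D8 06 DA E0 9F 4C.
Little-endian: lowest address holds the least-significant byte.
So at ascending addresses the bytes are 4C 9F E0 DA 06 D8 86 16.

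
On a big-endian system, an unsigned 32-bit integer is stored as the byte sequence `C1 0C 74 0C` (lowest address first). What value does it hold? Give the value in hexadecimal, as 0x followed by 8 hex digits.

0xC10C740C

In big-endian order the high byte comes first in memory.
The bytes are already most-significant first: 0xC10C740C.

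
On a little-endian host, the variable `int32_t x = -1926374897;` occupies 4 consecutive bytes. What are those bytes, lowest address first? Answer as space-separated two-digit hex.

Two's complement of -1926374897 in 32 bits: 1926374897 = 0x72D225F1; invert → 0x8D2DDA0E; add 1 → 0x8D2DDA0F.
Split into bytes (most-significant first): 8D 2D DA 0F.
Little-endian: lowest address holds the least-significant byte.
So at ascending addresses the bytes are 0F DA 2D 8D.

0F DA 2D 8D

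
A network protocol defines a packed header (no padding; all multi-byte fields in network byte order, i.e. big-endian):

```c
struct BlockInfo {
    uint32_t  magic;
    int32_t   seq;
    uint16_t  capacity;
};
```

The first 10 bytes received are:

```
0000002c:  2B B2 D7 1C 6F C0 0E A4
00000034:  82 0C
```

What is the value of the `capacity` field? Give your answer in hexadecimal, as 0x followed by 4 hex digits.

0x820C

`capacity` follows `magic` (4 B), `seq` (4 B), so it starts at offset 4 + 4 = 8 and occupies 2 bytes.
Bytes at offsets 8..9: 82 0C.
In big-endian order the high byte comes first in memory.
The bytes are already most-significant first: 0x820C.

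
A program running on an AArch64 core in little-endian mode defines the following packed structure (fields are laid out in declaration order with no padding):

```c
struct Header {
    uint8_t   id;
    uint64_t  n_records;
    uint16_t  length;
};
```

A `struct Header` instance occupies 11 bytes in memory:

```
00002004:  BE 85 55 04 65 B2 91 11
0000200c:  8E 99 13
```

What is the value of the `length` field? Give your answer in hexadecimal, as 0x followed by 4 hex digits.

`length` follows `id` (1 B), `n_records` (8 B), so it starts at offset 1 + 8 = 9 and occupies 2 bytes.
Bytes at offsets 9..10: 99 13.
Little-endian: lowest address holds the least-significant byte.
Reassemble most-significant byte first: 13 99 → 0x1399.

0x1399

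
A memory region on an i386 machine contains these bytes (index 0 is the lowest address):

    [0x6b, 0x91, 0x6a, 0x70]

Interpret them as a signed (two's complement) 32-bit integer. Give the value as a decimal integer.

1886032235

In little-endian order the low byte comes first in memory.
Reassemble most-significant byte first: 70 6A 91 6B → 0x706A916B.
0x706A916B = 1886032235.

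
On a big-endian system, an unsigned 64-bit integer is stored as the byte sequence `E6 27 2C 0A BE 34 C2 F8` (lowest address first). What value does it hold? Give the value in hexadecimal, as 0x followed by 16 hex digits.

Big-endian stores the most-significant byte at the lowest address.
The bytes are already most-significant first: 0xE6272C0ABE34C2F8.

0xE6272C0ABE34C2F8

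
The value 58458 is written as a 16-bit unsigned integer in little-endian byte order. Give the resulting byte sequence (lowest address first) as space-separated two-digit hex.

58458 in hexadecimal, padded to 16 bits, is 0xE45A.
Split into bytes (most-significant first): E4 5A.
Little-endian: lowest address holds the least-significant byte.
So at ascending addresses the bytes are 5A E4.

5A E4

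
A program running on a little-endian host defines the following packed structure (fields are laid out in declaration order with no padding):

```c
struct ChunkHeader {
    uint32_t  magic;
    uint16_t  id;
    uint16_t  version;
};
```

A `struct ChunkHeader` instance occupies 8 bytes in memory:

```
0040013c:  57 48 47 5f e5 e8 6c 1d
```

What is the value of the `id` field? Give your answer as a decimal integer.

59621

`id` follows `magic` (4 bytes), so it starts at byte offset 4 and occupies 2 bytes.
Bytes at offsets 4..5: E5 E8.
In little-endian order the low byte comes first in memory.
Reassemble most-significant byte first: E8 E5 → 0xE8E5.
0xE8E5 = 59621.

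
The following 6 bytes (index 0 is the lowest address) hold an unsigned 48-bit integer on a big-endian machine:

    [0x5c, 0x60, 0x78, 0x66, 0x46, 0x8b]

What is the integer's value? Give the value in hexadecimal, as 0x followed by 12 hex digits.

Big-endian stores the most-significant byte at the lowest address.
The bytes are already most-significant first: 0x5C607866468B.

0x5C607866468B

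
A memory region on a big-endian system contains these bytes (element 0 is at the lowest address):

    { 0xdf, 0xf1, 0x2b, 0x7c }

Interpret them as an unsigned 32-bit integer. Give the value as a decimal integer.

Big-endian stores the most-significant byte at the lowest address.
The bytes are already most-significant first: 0xDFF12B7C.
0xDFF12B7C = 3757124476.

3757124476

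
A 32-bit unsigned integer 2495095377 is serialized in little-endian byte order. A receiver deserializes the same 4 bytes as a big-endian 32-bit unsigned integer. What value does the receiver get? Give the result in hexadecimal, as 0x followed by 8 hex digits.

0x5122B894

2495095377 in 32-bit hexadecimal is 0x94B82251.
Stored little-endian, the bytes at ascending addresses are 51 22 B8 94.
Read back as big-endian, the last byte is least significant, giving 0x5122B894.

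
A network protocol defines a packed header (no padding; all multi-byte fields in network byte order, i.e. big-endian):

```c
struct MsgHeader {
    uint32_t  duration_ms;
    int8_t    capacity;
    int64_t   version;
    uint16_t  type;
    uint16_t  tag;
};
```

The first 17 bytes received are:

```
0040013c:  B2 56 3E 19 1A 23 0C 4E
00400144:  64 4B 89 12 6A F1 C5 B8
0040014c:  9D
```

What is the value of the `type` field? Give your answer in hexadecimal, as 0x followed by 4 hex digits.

0xF1C5

`type` follows `duration_ms` (4 B), `capacity` (1 B), `version` (8 B), so it starts at offset 4 + 1 + 8 = 13 and occupies 2 bytes.
Bytes at offsets 13..14: F1 C5.
Big-endian stores the most-significant byte at the lowest address.
The bytes are already most-significant first: 0xF1C5.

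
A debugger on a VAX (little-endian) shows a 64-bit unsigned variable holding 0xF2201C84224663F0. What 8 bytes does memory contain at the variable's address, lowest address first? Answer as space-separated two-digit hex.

F0 63 46 22 84 1C 20 F2

Split into bytes (most-significant first): F2 20 1C 84 22 46 63 F0.
In little-endian order the low byte comes first in memory.
So at ascending addresses the bytes are F0 63 46 22 84 1C 20 F2.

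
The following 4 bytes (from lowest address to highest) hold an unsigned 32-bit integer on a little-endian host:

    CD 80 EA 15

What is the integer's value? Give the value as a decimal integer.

In little-endian order the low byte comes first in memory.
Reassemble most-significant byte first: 15 EA 80 CD → 0x15EA80CD.
0x15EA80CD = 367689933.

367689933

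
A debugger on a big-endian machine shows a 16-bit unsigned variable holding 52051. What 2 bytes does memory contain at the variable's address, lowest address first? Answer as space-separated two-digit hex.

52051 in hexadecimal, padded to 16 bits, is 0xCB53.
Split into bytes (most-significant first): CB 53.
Big-endian stores the most-significant byte at the lowest address.
So the memory order matches the most-significant-first order: CB 53.

CB 53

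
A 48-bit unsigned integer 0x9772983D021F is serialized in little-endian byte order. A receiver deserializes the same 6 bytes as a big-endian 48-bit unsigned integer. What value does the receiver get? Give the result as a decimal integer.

34094483796631

Stored little-endian, the bytes at ascending addresses are 1F 02 3D 98 72 97.
Read back as big-endian, the last byte is least significant, giving 0x1F023D987297.
0x1F023D987297 = 34094483796631.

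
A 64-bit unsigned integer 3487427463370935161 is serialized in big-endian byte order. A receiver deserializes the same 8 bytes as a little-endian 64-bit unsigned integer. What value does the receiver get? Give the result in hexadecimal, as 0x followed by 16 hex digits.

3487427463370935161 in 64-bit hexadecimal is 0x3065D4CCFE2A8B79.
Stored big-endian, the bytes at ascending addresses are 30 65 D4 CC FE 2A 8B 79.
Read back as little-endian, the first byte is least significant, giving 0x798B2AFECCD46530.

0x798B2AFECCD46530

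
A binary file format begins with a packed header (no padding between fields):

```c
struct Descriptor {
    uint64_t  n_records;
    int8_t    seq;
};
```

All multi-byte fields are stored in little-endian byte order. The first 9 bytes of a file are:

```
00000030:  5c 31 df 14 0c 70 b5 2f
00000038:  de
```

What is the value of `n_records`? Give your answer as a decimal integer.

3437777087759331676

`n_records` is the first field, at byte offset 0, occupying 8 bytes.
Bytes at offsets 0..7: 5C 31 DF 14 0C 70 B5 2F.
In little-endian order the low byte comes first in memory.
Reassemble most-significant byte first: 2F B5 70 0C 14 DF 31 5C → 0x2FB5700C14DF315C.
0x2FB5700C14DF315C = 3437777087759331676.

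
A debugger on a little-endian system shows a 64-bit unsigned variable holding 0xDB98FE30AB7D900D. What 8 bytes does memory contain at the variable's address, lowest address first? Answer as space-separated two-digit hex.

Split into bytes (most-significant first): DB 98 FE 30 AB 7D 90 0D.
Little-endian stores the least-significant byte at the lowest address.
So at ascending addresses the bytes are 0D 90 7D AB 30 FE 98 DB.

0D 90 7D AB 30 FE 98 DB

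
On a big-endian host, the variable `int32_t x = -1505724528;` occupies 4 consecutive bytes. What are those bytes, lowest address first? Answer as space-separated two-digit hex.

Two's complement of -1505724528 in 32 bits: 1505724528 = 0x59BF8870; invert → 0xA640778F; add 1 → 0xA6407790.
Split into bytes (most-significant first): A6 40 77 90.
Big-endian stores the most-significant byte at the lowest address.
So the memory order matches the most-significant-first order: A6 40 77 90.

A6 40 77 90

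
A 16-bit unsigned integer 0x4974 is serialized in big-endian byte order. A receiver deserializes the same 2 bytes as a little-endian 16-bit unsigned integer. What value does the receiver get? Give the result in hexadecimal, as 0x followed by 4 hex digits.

0x7449

Stored big-endian, the bytes at ascending addresses are 49 74.
Read back as little-endian, the first byte is least significant, giving 0x7449.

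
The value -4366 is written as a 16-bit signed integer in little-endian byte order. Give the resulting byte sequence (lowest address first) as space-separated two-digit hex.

Two's complement of -4366 in 16 bits: 4366 = 0x110E; invert → 0xEEF1; add 1 → 0xEEF2.
Split into bytes (most-significant first): EE F2.
In little-endian order the low byte comes first in memory.
So at ascending addresses the bytes are F2 EE.

F2 EE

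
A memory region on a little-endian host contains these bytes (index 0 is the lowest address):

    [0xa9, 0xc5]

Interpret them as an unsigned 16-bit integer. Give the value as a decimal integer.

Little-endian: lowest address holds the least-significant byte.
Reassemble most-significant byte first: C5 A9 → 0xC5A9.
0xC5A9 = 50601.

50601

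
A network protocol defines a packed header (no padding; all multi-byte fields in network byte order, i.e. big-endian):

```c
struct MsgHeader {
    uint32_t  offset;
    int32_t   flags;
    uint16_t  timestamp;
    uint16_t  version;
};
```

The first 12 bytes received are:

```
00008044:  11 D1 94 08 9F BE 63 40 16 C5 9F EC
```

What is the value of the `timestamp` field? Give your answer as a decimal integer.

`timestamp` follows `offset` (4 B), `flags` (4 B), so it starts at offset 4 + 4 = 8 and occupies 2 bytes.
Bytes at offsets 8..9: 16 C5.
Big-endian: lowest address holds the most-significant byte.
The bytes are already most-significant first: 0x16C5.
0x16C5 = 5829.

5829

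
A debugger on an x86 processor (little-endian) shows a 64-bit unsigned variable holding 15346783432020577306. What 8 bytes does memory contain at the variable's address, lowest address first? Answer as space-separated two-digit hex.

1A CC 6F 7E 38 BA FA D4

15346783432020577306 in hexadecimal, padded to 64 bits, is 0xD4FABA387E6FCC1A.
Split into bytes (most-significant first): D4 FA BA 38 7E 6F CC 1A.
Little-endian: lowest address holds the least-significant byte.
So at ascending addresses the bytes are 1A CC 6F 7E 38 BA FA D4.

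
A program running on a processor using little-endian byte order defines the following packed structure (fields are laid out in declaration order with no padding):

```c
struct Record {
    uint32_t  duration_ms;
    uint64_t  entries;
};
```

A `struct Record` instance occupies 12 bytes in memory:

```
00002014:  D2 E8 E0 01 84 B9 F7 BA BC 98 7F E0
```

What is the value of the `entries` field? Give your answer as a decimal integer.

16176816322896181636

`entries` follows `duration_ms` (4 bytes), so it starts at byte offset 4 and occupies 8 bytes.
Bytes at offsets 4..11: 84 B9 F7 BA BC 98 7F E0.
Little-endian stores the least-significant byte at the lowest address.
Reassemble most-significant byte first: E0 7F 98 BC BA F7 B9 84 → 0xE07F98BCBAF7B984.
0xE07F98BCBAF7B984 = 16176816322896181636.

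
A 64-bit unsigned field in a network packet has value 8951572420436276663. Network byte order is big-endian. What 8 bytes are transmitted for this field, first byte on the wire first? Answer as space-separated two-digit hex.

8951572420436276663 in hexadecimal, padded to 64 bits, is 0x7C3A5FB05D49B5B7.
Split into bytes (most-significant first): 7C 3A 5F B0 5D 49 B5 B7.
Big-endian stores the most-significant byte at the lowest address.
So the memory order matches the most-significant-first order: 7C 3A 5F B0 5D 49 B5 B7.

7C 3A 5F B0 5D 49 B5 B7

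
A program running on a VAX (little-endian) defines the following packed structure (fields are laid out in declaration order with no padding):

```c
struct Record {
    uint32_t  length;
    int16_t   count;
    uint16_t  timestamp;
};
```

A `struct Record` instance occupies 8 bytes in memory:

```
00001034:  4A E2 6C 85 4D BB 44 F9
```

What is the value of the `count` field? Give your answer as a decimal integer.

`count` follows `length` (4 bytes), so it starts at byte offset 4 and occupies 2 bytes.
Bytes at offsets 4..5: 4D BB.
In little-endian order the low byte comes first in memory.
Reassemble most-significant byte first: BB 4D → 0xBB4D.
Top bit is set, so as a signed 16-bit value this is 0xBB4D − 2^16 = -17587.

-17587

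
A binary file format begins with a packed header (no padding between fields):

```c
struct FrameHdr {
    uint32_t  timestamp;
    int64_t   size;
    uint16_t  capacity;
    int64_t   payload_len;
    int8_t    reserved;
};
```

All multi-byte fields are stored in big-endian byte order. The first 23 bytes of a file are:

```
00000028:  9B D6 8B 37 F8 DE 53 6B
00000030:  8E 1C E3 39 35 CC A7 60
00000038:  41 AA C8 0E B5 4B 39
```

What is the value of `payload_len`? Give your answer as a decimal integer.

`payload_len` follows `timestamp` (4 B), `size` (8 B), `capacity` (2 B), so it starts at offset 4 + 8 + 2 = 14 and occupies 8 bytes.
Bytes at offsets 14..21: A7 60 41 AA C8 0E B5 4B.
Big-endian stores the most-significant byte at the lowest address.
The bytes are already most-significant first: 0xA76041AAC80EB54B.
Top bit is set, so as a signed 64-bit value this is 0xA76041AAC80EB54B − 2^64 = -6386032069854710453.

-6386032069854710453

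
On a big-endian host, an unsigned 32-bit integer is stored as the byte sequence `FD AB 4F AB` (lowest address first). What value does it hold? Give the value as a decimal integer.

4255862699

Big-endian stores the most-significant byte at the lowest address.
The bytes are already most-significant first: 0xFDAB4FAB.
0xFDAB4FAB = 4255862699.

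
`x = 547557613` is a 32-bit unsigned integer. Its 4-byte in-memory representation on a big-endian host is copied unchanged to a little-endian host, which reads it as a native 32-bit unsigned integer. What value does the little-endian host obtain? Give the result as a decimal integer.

547557613 in 32-bit hexadecimal is 0x20A310ED.
Stored big-endian, the bytes at ascending addresses are 20 A3 10 ED.
Read back as little-endian, the first byte is least significant, giving 0xED10A320.
0xED10A320 = 3977290528.

3977290528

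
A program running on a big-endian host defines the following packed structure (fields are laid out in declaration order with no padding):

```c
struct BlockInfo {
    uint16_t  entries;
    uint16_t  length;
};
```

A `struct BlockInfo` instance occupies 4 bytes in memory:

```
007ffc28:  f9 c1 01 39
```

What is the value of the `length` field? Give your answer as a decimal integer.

313

`length` follows `entries` (2 bytes), so it starts at byte offset 2 and occupies 2 bytes.
Bytes at offsets 2..3: 01 39.
Big-endian stores the most-significant byte at the lowest address.
The bytes are already most-significant first: 0x0139.
0x0139 = 313.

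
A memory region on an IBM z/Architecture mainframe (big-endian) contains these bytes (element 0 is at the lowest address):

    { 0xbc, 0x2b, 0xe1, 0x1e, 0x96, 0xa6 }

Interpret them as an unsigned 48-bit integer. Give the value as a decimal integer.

In big-endian order the high byte comes first in memory.
The bytes are already most-significant first: 0xBC2BE11E96A6.
0xBC2BE11E96A6 = 206896646493862.

206896646493862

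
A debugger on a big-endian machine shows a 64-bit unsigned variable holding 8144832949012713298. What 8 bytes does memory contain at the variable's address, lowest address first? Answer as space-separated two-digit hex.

8144832949012713298 in hexadecimal, padded to 64 bits, is 0x71084269F8CCCF52.
Split into bytes (most-significant first): 71 08 42 69 F8 CC CF 52.
Big-endian: lowest address holds the most-significant byte.
So the memory order matches the most-significant-first order: 71 08 42 69 F8 CC CF 52.

71 08 42 69 F8 CC CF 52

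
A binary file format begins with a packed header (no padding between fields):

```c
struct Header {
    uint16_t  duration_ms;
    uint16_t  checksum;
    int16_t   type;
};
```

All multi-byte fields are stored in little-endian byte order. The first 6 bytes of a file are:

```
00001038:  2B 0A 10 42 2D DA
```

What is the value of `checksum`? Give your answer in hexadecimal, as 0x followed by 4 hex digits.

`checksum` follows `duration_ms` (2 bytes), so it starts at byte offset 2 and occupies 2 bytes.
Bytes at offsets 2..3: 10 42.
Little-endian stores the least-significant byte at the lowest address.
Reassemble most-significant byte first: 42 10 → 0x4210.

0x4210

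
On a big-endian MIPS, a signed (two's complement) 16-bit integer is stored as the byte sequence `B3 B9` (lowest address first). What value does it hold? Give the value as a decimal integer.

Big-endian stores the most-significant byte at the lowest address.
The bytes are already most-significant first: 0xB3B9.
Top bit is set, so as a signed 16-bit value this is 0xB3B9 − 2^16 = -19527.

-19527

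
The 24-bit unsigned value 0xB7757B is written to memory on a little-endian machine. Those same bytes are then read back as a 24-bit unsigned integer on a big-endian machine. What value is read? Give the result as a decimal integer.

8091063

Stored little-endian, the bytes at ascending addresses are 7B 75 B7.
Read back as big-endian, the last byte is least significant, giving 0x7B75B7.
0x7B75B7 = 8091063.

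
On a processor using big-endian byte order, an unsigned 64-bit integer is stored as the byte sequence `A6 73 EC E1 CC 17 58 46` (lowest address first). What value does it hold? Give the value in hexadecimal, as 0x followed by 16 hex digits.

0xA673ECE1CC175846

Big-endian: lowest address holds the most-significant byte.
The bytes are already most-significant first: 0xA673ECE1CC175846.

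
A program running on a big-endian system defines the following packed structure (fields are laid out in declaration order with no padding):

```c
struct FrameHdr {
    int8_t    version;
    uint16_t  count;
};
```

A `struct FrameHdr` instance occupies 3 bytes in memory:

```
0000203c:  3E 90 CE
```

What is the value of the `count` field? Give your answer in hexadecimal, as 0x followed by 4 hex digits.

0x90CE

`count` follows `version` (1 byte), so it starts at byte offset 1 and occupies 2 bytes.
Bytes at offsets 1..2: 90 CE.
Big-endian: lowest address holds the most-significant byte.
The bytes are already most-significant first: 0x90CE.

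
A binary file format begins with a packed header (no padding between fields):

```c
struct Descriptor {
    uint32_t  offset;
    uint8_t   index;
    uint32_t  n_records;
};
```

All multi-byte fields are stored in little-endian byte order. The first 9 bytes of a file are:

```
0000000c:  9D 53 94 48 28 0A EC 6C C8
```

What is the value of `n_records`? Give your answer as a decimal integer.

3362581514

`n_records` follows `offset` (4 B), `index` (1 B), so it starts at offset 4 + 1 = 5 and occupies 4 bytes.
Bytes at offsets 5..8: 0A EC 6C C8.
Little-endian stores the least-significant byte at the lowest address.
Reassemble most-significant byte first: C8 6C EC 0A → 0xC86CEC0A.
0xC86CEC0A = 3362581514.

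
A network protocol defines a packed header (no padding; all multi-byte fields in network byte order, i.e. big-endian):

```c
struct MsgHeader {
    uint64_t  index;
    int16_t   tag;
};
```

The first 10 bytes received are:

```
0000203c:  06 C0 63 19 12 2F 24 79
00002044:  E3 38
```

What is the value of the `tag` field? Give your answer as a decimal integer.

-7368

`tag` follows `index` (8 bytes), so it starts at byte offset 8 and occupies 2 bytes.
Bytes at offsets 8..9: E3 38.
In big-endian order the high byte comes first in memory.
The bytes are already most-significant first: 0xE338.
Top bit is set, so as a signed 16-bit value this is 0xE338 − 2^16 = -7368.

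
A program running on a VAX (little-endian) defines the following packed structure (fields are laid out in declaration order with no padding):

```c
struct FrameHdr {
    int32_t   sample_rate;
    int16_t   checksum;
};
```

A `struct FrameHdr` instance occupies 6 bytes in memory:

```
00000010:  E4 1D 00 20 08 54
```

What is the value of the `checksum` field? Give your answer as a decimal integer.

`checksum` follows `sample_rate` (4 bytes), so it starts at byte offset 4 and occupies 2 bytes.
Bytes at offsets 4..5: 08 54.
Little-endian: lowest address holds the least-significant byte.
Reassemble most-significant byte first: 54 08 → 0x5408.
0x5408 = 21512.

21512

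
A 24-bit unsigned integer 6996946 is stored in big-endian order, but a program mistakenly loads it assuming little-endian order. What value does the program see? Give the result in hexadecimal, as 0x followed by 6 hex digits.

0xD2C36A

6996946 in 24-bit hexadecimal is 0x6AC3D2.
Stored big-endian, the bytes at ascending addresses are 6A C3 D2.
Read back as little-endian, the first byte is least significant, giving 0xD2C36A.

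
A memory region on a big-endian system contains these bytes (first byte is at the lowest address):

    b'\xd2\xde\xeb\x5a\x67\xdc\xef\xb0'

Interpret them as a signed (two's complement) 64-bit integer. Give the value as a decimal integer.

-3251903107392802896

Big-endian stores the most-significant byte at the lowest address.
The bytes are already most-significant first: 0xD2DEEB5A67DCEFB0.
Top bit is set, so as a signed 64-bit value this is 0xD2DEEB5A67DCEFB0 − 2^64 = -3251903107392802896.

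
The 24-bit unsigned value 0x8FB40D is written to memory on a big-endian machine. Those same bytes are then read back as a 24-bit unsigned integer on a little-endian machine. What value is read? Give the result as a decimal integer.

898191

Stored big-endian, the bytes at ascending addresses are 8F B4 0D.
Read back as little-endian, the first byte is least significant, giving 0x0DB48F.
0x0DB48F = 898191.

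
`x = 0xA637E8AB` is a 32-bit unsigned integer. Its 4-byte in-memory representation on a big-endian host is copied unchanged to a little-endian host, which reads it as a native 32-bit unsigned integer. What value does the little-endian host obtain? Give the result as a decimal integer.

2884122534

Stored big-endian, the bytes at ascending addresses are A6 37 E8 AB.
Read back as little-endian, the first byte is least significant, giving 0xABE837A6.
0xABE837A6 = 2884122534.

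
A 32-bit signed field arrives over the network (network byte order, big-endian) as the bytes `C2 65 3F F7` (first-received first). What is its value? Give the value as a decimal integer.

-1033551881

Big-endian: lowest address holds the most-significant byte.
The bytes are already most-significant first: 0xC2653FF7.
Top bit is set, so as a signed 32-bit value this is 0xC2653FF7 − 2^32 = -1033551881.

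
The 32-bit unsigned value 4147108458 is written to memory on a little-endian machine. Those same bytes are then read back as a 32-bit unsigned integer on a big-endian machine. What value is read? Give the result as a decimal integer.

4147108458 in 32-bit hexadecimal is 0xF72FDA6A.
Stored little-endian, the bytes at ascending addresses are 6A DA 2F F7.
Read back as big-endian, the last byte is least significant, giving 0x6ADA2FF7.
0x6ADA2FF7 = 1792684023.

1792684023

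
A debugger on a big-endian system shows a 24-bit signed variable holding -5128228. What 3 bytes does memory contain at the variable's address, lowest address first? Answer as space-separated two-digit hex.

Two's complement of -5128228 in 24 bits: 5128228 = 0x4E4024; invert → 0xB1BFDB; add 1 → 0xB1BFDC.
Split into bytes (most-significant first): B1 BF DC.
In big-endian order the high byte comes first in memory.
So the memory order matches the most-significant-first order: B1 BF DC.

B1 BF DC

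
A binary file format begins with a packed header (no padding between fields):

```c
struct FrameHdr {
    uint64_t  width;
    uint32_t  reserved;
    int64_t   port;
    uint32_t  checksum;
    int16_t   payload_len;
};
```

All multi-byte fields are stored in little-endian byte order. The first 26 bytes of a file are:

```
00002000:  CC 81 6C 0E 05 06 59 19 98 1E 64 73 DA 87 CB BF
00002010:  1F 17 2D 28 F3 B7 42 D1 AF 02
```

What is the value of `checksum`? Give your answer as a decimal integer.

`checksum` follows `width` (8 B), `reserved` (4 B), `port` (8 B), so it starts at offset 8 + 4 + 8 = 20 and occupies 4 bytes.
Bytes at offsets 20..23: F3 B7 42 D1.
Little-endian stores the least-significant byte at the lowest address.
Reassemble most-significant byte first: D1 42 B7 F3 → 0xD142B7F3.
0xD142B7F3 = 3510810611.

3510810611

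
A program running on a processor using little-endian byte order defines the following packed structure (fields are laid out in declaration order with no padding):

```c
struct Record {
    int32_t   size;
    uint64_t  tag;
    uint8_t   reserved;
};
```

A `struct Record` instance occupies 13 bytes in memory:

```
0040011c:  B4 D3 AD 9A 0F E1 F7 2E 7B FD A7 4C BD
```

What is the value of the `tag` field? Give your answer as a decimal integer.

`tag` follows `size` (4 bytes), so it starts at byte offset 4 and occupies 8 bytes.
Bytes at offsets 4..11: 0F E1 F7 2E 7B FD A7 4C.
Little-endian: lowest address holds the least-significant byte.
Reassemble most-significant byte first: 4C A7 FD 7B 2E F7 E1 0F → 0x4CA7FD7B2EF7E10F.
0x4CA7FD7B2EF7E10F = 5523662173504004367.

5523662173504004367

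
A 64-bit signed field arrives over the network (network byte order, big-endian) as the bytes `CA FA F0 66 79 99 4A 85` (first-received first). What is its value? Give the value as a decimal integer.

-3820477010953024891

Big-endian stores the most-significant byte at the lowest address.
The bytes are already most-significant first: 0xCAFAF06679994A85.
Top bit is set, so as a signed 64-bit value this is 0xCAFAF06679994A85 − 2^64 = -3820477010953024891.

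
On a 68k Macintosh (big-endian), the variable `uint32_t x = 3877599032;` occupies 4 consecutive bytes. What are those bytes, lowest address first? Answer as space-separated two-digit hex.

E7 1F 77 38

3877599032 in hexadecimal, padded to 32 bits, is 0xE71F7738.
Split into bytes (most-significant first): E7 1F 77 38.
In big-endian order the high byte comes first in memory.
So the memory order matches the most-significant-first order: E7 1F 77 38.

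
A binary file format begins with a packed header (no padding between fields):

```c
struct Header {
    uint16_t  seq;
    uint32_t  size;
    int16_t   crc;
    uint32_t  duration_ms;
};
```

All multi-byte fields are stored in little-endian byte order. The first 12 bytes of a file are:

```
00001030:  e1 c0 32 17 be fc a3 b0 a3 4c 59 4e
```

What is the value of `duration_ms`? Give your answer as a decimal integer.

1314475171

`duration_ms` follows `seq` (2 B), `size` (4 B), `crc` (2 B), so it starts at offset 2 + 4 + 2 = 8 and occupies 4 bytes.
Bytes at offsets 8..11: A3 4C 59 4E.
Little-endian stores the least-significant byte at the lowest address.
Reassemble most-significant byte first: 4E 59 4C A3 → 0x4E594CA3.
0x4E594CA3 = 1314475171.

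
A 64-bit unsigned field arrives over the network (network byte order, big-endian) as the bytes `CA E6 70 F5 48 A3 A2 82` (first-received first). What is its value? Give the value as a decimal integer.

In big-endian order the high byte comes first in memory.
The bytes are already most-significant first: 0xCAE670F548A3A282.
0xCAE670F548A3A282 = 14620497439092875906.

14620497439092875906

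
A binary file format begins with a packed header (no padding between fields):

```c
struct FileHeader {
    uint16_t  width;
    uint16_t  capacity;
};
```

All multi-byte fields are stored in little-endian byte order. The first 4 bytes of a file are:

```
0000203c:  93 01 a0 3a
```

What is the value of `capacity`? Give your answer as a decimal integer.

15008

`capacity` follows `width` (2 bytes), so it starts at byte offset 2 and occupies 2 bytes.
Bytes at offsets 2..3: A0 3A.
Little-endian: lowest address holds the least-significant byte.
Reassemble most-significant byte first: 3A A0 → 0x3AA0.
0x3AA0 = 15008.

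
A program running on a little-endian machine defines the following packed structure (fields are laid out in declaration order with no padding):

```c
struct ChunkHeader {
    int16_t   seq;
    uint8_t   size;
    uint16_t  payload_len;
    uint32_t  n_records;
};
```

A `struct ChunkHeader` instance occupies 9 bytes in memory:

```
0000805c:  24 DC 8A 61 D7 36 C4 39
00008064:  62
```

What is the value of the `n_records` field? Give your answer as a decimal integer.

1647952950

`n_records` follows `seq` (2 B), `size` (1 B), `payload_len` (2 B), so it starts at offset 2 + 1 + 2 = 5 and occupies 4 bytes.
Bytes at offsets 5..8: 36 C4 39 62.
Little-endian stores the least-significant byte at the lowest address.
Reassemble most-significant byte first: 62 39 C4 36 → 0x6239C436.
0x6239C436 = 1647952950.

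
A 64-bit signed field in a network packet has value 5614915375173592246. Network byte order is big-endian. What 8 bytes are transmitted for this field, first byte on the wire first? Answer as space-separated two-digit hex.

5614915375173592246 in hexadecimal, padded to 64 bits, is 0x4DEC2FC8DD19E4B6.
Split into bytes (most-significant first): 4D EC 2F C8 DD 19 E4 B6.
In big-endian order the high byte comes first in memory.
So the memory order matches the most-significant-first order: 4D EC 2F C8 DD 19 E4 B6.

4D EC 2F C8 DD 19 E4 B6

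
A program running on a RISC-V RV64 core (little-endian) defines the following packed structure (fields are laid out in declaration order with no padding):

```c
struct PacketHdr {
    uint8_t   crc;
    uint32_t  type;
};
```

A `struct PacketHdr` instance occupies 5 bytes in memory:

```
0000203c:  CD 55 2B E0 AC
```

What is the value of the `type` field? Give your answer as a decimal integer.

2900372309

`type` follows `crc` (1 byte), so it starts at byte offset 1 and occupies 4 bytes.
Bytes at offsets 1..4: 55 2B E0 AC.
In little-endian order the low byte comes first in memory.
Reassemble most-significant byte first: AC E0 2B 55 → 0xACE02B55.
0xACE02B55 = 2900372309.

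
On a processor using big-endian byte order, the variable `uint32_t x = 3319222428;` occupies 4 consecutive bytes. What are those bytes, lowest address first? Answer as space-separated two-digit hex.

3319222428 in hexadecimal, padded to 32 bits, is 0xC5D7509C.
Split into bytes (most-significant first): C5 D7 50 9C.
Big-endian: lowest address holds the most-significant byte.
So the memory order matches the most-significant-first order: C5 D7 50 9C.

C5 D7 50 9C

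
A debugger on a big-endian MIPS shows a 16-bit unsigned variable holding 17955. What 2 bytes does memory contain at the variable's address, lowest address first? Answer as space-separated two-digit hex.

46 23

17955 in hexadecimal, padded to 16 bits, is 0x4623.
Split into bytes (most-significant first): 46 23.
Big-endian stores the most-significant byte at the lowest address.
So the memory order matches the most-significant-first order: 46 23.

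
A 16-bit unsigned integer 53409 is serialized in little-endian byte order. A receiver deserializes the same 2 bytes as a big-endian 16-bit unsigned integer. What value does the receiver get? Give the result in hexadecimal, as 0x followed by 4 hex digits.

0xA1D0

53409 in 16-bit hexadecimal is 0xD0A1.
Stored little-endian, the bytes at ascending addresses are A1 D0.
Read back as big-endian, the last byte is least significant, giving 0xA1D0.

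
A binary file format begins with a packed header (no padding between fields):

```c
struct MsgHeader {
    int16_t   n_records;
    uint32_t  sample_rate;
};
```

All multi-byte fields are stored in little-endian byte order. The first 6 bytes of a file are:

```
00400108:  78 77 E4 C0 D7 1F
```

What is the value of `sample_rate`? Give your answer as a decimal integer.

`sample_rate` follows `n_records` (2 bytes), so it starts at byte offset 2 and occupies 4 bytes.
Bytes at offsets 2..5: E4 C0 D7 1F.
Little-endian: lowest address holds the least-significant byte.
Reassemble most-significant byte first: 1F D7 C0 E4 → 0x1FD7C0E4.
0x1FD7C0E4 = 534233316.

534233316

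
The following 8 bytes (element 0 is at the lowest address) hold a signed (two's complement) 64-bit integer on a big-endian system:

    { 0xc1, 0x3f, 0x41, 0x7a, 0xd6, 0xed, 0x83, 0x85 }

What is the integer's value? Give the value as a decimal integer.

In big-endian order the high byte comes first in memory.
The bytes are already most-significant first: 0xC13F417AD6ED8385.
Top bit is set, so as a signed 64-bit value this is 0xC13F417AD6ED8385 − 2^64 = -4521823505008983163.

-4521823505008983163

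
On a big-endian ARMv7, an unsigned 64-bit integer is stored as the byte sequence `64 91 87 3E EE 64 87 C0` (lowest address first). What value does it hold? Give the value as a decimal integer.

Big-endian stores the most-significant byte at the lowest address.
The bytes are already most-significant first: 0x6491873EEE6487C0.
0x6491873EEE6487C0 = 7246721979773126592.

7246721979773126592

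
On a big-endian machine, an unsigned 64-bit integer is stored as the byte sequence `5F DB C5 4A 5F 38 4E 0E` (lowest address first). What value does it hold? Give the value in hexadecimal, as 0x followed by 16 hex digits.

0x5FDBC54A5F384E0E

In big-endian order the high byte comes first in memory.
The bytes are already most-significant first: 0x5FDBC54A5F384E0E.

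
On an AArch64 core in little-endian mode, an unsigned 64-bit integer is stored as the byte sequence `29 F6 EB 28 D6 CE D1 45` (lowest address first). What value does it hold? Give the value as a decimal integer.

Little-endian stores the least-significant byte at the lowest address.
Reassemble most-significant byte first: 45 D1 CE D6 28 EB F6 29 → 0x45D1CED628EBF629.
0x45D1CED628EBF629 = 5031029677954430505.

5031029677954430505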